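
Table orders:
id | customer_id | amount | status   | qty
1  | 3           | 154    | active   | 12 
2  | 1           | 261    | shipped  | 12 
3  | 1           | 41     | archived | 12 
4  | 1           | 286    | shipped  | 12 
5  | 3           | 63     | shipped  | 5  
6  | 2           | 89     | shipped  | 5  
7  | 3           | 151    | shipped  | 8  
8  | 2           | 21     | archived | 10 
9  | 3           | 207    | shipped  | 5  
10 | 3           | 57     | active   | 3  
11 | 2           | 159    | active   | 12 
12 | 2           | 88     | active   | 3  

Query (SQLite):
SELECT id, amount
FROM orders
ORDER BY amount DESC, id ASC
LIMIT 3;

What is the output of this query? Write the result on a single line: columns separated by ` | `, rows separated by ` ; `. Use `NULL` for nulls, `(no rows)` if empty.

Sort by amount desc, tiebreak id asc: (286, id=4), (261, id=2), (207, id=9), (159, id=11), (154, id=1), (151, id=7) …. Take first 3.

4 | 286 ; 2 | 261 ; 9 | 207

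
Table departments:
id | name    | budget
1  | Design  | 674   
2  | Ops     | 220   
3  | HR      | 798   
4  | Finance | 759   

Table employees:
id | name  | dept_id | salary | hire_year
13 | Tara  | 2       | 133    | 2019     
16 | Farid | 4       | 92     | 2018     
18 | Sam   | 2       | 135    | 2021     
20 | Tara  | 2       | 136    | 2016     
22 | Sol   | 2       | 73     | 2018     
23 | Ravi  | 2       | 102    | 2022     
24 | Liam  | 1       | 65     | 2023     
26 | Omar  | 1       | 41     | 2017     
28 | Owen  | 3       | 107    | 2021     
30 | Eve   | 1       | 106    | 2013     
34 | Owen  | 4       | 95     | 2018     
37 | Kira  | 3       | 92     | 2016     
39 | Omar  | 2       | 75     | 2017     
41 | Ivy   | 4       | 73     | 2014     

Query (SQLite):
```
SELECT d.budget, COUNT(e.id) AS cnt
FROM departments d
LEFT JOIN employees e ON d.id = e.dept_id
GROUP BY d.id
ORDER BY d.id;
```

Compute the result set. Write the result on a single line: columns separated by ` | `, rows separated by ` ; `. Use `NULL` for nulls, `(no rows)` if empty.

LEFT JOIN keeps every departments row; unmatched ones get NULL for employees columns.
Group by departments.id and compute COUNT(e.id). COUNT(col) of an all-NULL group is 0.
  1: ids {24, 26, 30} → COUNT(e.id)=3
  2: ids {13, 18, 20, 22, 23, 39} → COUNT(e.id)=6
  3: ids {28, 37} → COUNT(e.id)=2
  4: ids {16, 34, 41} → COUNT(e.id)=3

674 | 3 ; 220 | 6 ; 798 | 2 ; 759 | 3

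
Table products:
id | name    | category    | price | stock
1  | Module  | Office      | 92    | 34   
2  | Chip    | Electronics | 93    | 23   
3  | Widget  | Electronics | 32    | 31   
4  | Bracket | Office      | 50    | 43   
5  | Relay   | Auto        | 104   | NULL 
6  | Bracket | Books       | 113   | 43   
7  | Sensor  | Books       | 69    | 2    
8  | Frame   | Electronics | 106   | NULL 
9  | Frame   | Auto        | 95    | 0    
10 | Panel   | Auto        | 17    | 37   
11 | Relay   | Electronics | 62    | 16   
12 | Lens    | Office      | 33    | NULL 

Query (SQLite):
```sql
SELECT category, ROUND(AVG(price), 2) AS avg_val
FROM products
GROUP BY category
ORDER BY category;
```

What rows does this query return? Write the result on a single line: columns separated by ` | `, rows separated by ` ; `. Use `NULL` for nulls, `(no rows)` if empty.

Auto | 72 ; Books | 91 ; Electronics | 73.25 ; Office | 58.33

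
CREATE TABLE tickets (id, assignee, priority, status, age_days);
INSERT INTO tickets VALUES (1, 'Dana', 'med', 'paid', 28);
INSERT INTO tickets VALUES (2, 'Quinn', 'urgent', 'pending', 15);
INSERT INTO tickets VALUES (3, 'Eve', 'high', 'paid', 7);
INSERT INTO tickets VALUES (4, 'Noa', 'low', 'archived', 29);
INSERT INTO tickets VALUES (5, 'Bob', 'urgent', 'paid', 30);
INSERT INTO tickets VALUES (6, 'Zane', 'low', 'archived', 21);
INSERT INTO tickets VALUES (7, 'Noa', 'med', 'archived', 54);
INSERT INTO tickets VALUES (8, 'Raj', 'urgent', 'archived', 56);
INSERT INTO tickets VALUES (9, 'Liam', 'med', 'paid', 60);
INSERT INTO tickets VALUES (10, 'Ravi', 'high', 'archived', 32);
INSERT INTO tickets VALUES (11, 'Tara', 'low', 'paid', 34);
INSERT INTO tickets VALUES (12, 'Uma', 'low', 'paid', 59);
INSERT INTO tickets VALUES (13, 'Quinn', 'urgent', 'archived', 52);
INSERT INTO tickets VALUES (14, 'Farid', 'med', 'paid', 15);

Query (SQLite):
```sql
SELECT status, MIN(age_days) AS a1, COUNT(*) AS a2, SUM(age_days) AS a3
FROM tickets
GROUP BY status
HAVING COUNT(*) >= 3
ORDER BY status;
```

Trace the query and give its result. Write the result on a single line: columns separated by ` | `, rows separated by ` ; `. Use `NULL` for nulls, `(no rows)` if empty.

archived | 21 | 6 | 244 ; paid | 7 | 7 | 233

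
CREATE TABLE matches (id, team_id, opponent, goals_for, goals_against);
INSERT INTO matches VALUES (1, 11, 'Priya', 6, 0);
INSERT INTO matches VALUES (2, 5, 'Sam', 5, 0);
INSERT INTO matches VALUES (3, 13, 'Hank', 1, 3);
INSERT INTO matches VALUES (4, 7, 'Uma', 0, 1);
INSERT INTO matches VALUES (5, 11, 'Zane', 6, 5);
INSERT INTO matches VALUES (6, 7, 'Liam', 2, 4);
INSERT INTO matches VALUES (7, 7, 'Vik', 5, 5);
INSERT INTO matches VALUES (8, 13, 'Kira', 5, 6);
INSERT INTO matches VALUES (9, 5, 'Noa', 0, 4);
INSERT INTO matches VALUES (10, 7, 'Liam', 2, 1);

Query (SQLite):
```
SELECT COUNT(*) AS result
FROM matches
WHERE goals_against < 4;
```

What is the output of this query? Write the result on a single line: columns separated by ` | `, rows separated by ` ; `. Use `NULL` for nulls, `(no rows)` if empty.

5

Rows where goals_against < 4 → goals_against values: [0, 0, 3, 1, 1].
COUNT(*) counts rows → 5.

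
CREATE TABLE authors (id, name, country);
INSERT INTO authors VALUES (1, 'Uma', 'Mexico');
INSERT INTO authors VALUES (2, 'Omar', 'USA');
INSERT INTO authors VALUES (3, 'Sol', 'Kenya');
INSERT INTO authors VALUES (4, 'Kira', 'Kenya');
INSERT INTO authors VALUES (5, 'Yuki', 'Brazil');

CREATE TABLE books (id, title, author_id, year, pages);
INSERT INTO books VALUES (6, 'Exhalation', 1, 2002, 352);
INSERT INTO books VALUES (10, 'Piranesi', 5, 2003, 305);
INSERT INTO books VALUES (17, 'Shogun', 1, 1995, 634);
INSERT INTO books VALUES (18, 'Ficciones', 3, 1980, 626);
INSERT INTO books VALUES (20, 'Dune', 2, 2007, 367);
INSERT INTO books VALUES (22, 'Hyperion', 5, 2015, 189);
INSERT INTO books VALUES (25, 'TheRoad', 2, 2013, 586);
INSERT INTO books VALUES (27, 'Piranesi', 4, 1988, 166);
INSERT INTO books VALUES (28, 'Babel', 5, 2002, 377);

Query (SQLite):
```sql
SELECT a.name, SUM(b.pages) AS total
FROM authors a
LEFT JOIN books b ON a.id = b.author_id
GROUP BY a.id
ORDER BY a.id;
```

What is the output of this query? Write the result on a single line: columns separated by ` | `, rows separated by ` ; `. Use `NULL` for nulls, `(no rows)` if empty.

Uma | 986 ; Omar | 953 ; Sol | 626 ; Kira | 166 ; Yuki | 871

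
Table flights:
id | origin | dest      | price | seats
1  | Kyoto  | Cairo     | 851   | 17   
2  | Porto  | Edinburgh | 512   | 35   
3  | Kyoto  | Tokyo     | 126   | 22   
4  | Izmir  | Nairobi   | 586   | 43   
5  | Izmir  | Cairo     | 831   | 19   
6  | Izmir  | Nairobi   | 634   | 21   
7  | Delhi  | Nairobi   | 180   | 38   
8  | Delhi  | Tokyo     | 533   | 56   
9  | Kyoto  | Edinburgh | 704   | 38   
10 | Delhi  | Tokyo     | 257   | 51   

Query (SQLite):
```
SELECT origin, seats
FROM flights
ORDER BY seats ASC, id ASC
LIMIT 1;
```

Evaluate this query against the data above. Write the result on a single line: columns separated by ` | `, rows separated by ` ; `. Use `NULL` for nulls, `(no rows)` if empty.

Sort by seats asc, tiebreak id asc: (17, id=1), (19, id=5), (21, id=6), (22, id=3) …. Take first 1.

Kyoto | 17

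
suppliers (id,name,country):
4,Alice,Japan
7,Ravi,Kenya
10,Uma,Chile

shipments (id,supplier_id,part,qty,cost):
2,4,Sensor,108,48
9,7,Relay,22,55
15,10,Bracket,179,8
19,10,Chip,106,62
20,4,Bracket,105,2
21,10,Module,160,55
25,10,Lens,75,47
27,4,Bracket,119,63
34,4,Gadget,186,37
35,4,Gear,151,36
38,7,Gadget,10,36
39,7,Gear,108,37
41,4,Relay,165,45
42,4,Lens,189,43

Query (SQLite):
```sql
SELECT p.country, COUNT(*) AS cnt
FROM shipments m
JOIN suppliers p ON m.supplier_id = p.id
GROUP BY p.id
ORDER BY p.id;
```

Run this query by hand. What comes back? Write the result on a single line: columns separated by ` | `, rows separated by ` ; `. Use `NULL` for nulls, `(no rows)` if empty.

Join each shipments row to its suppliers via supplier_id.
Group joined rows by suppliers.id; compute COUNT(*) per group.
  4: ids {2, 20, 27, 34, 35, 41, 42} → COUNT(*)=7
  7: ids {9, 38, 39} → COUNT(*)=3
  10: ids {15, 19, 21, 25} → COUNT(*)=4

Japan | 7 ; Kenya | 3 ; Chile | 4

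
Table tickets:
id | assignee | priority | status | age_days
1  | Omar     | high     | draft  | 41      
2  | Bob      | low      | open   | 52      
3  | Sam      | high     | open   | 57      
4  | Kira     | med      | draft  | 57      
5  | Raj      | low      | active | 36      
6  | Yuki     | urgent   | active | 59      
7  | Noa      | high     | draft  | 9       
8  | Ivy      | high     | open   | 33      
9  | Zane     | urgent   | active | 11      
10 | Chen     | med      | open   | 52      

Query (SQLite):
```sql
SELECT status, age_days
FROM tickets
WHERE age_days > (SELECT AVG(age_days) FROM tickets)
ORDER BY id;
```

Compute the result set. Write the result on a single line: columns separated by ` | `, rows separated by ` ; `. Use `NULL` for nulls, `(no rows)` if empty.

draft | 41 ; open | 52 ; open | 57 ; draft | 57 ; active | 59 ; open | 52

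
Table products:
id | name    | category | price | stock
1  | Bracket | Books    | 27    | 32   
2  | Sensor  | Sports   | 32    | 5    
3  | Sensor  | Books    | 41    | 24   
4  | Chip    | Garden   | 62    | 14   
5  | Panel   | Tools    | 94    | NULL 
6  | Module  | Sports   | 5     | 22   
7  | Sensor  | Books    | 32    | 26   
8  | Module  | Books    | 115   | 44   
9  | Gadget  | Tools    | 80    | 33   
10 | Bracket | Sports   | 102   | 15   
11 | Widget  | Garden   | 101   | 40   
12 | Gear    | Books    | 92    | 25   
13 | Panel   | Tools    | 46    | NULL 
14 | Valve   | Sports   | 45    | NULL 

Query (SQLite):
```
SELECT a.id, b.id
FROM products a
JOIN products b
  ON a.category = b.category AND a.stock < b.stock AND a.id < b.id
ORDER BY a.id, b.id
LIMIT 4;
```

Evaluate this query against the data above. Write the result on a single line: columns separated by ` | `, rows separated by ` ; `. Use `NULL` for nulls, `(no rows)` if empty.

1 | 8 ; 2 | 6 ; 2 | 10 ; 3 | 7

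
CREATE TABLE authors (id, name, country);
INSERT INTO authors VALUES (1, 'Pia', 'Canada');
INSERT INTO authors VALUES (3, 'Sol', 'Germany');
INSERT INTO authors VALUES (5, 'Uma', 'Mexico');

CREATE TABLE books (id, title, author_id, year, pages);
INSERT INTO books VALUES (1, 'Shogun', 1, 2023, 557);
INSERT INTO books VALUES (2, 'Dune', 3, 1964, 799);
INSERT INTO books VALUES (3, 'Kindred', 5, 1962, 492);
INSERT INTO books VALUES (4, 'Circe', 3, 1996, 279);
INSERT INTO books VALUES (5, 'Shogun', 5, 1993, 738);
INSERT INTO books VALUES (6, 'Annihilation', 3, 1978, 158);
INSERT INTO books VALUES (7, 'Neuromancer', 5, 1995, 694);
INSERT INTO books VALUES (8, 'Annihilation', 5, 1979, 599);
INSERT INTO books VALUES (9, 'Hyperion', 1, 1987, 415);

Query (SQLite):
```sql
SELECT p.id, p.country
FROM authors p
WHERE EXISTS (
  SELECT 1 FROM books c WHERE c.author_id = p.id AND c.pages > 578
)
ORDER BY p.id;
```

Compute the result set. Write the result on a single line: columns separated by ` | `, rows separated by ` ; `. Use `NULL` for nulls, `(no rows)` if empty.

3 | Germany ; 5 | Mexico

For each authors row, check whether any books with matching author_id has pages > 578.
Keep rows where that is true.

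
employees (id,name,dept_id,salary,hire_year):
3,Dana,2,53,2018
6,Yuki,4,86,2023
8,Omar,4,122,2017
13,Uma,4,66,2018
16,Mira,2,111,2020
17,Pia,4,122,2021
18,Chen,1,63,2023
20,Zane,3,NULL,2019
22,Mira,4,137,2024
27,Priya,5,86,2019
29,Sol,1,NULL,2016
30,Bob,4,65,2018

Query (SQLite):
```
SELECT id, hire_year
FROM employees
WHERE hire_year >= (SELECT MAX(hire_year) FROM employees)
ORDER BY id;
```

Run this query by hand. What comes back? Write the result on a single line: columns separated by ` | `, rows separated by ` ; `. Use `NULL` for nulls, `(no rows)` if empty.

22 | 2024

Scalar subquery: MAX(hire_year) over all employees rows = 2024.
Keep rows where hire_year >= that value.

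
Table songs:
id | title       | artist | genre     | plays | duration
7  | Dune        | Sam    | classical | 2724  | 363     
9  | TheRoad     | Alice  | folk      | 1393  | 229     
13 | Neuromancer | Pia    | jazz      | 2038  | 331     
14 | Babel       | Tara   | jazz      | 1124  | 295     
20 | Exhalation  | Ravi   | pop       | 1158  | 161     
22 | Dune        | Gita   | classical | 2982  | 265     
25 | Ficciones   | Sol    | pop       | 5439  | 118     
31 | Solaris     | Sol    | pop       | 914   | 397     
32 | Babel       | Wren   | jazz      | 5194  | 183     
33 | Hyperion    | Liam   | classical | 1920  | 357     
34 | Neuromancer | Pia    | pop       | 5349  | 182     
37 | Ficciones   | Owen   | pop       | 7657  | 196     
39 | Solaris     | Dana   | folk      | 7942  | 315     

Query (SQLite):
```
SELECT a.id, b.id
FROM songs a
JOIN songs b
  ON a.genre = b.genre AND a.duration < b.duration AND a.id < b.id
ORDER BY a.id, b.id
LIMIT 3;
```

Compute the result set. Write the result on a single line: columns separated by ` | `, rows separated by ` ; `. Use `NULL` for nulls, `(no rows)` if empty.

9 | 39 ; 20 | 31 ; 20 | 34

Pairs (a,b) with same genre, a.duration < b.duration, a.id < b.id.
genre groups: classical:{7,22,33} folk:{9,39} jazz:{13,14,32} pop:{20,25,31,34,37}
Ordered by (a.id, b.id); first 3.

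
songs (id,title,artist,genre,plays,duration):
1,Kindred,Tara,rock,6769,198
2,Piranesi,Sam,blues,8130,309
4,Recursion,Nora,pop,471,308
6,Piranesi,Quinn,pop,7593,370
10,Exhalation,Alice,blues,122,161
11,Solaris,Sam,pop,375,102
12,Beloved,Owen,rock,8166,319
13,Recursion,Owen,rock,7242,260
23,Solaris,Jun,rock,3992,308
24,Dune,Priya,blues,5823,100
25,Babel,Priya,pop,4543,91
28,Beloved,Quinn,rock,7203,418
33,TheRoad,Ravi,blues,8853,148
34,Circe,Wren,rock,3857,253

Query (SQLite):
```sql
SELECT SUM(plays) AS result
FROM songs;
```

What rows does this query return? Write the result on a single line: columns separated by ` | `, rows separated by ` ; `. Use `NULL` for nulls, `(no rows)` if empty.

All plays values: [6769, 8130, 471, 7593, 122, 375, 8166, 7242, 3992, 5823, 4543, 7203, 8853, 3857].
SUM of non-NULL values = 73139.

73139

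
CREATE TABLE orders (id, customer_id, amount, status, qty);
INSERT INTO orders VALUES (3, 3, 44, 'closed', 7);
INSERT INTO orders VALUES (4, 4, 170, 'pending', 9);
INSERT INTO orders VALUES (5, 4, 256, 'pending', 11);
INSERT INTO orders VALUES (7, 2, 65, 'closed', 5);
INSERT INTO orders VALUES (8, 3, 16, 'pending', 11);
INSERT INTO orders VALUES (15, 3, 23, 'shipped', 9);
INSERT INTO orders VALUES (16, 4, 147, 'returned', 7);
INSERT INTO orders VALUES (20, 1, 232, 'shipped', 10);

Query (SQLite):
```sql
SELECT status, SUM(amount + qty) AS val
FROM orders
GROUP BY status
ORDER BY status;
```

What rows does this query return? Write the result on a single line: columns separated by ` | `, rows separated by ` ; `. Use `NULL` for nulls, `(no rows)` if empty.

closed | 121 ; pending | 473 ; returned | 154 ; shipped | 274

For each row compute amount + qty.
Group by status; take SUM of the expression per group.
  closed: ids {3, 7} → SUM(amount + qty)=121
  pending: ids {4, 5, 8} → SUM(amount + qty)=473
  returned: ids {16} → SUM(amount + qty)=154
  shipped: ids {15, 20} → SUM(amount + qty)=274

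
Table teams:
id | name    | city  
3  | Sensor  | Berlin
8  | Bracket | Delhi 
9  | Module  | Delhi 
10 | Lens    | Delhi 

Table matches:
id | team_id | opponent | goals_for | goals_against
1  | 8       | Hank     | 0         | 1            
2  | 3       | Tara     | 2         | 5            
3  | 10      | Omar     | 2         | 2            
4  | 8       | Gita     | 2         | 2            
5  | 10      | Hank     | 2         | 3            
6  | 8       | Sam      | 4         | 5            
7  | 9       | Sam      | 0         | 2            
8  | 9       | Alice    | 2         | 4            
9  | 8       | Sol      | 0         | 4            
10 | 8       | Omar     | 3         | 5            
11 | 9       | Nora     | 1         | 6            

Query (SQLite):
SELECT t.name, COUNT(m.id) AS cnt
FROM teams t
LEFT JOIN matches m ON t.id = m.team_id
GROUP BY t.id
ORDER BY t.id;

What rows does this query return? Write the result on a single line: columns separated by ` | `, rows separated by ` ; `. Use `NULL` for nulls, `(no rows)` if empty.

Sensor | 1 ; Bracket | 5 ; Module | 3 ; Lens | 2

LEFT JOIN keeps every teams row; unmatched ones get NULL for matches columns.
Group by teams.id and compute COUNT(m.id). COUNT(col) of an all-NULL group is 0.
  3: ids {2} → COUNT(m.id)=1
  8: ids {1, 4, 6, 9, 10} → COUNT(m.id)=5
  9: ids {7, 8, 11} → COUNT(m.id)=3
  10: ids {3, 5} → COUNT(m.id)=2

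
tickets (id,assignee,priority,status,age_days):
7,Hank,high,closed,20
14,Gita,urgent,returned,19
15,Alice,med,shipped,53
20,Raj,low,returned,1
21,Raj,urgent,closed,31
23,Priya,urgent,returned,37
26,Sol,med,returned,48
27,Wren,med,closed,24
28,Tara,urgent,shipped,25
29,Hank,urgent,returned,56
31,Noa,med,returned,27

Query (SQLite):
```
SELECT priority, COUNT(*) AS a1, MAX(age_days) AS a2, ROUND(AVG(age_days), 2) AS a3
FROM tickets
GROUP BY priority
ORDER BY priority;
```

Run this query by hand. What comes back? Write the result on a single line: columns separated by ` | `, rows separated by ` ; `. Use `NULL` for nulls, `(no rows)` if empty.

high | 1 | 20 | 20 ; low | 1 | 1 | 1 ; med | 4 | 53 | 38 ; urgent | 5 | 56 | 33.6

Group tickets by priority.
Per group compute: COUNT(*), MAX(age_days), ROUND(AVG(age_days), 2).
  high: ids {7} → COUNT(*)=1, MAX(age_days)=20, ROUND(AVG(age_days), 2)=20
  low: ids {20} → COUNT(*)=1, MAX(age_days)=1, ROUND(AVG(age_days), 2)=1
  med: ids {15, 26, 27, 31} → COUNT(*)=4, MAX(age_days)=53, ROUND(AVG(age_days), 2)=38
  urgent: ids {14, 21, 23, 28, 29} → COUNT(*)=5, MAX(age_days)=56, ROUND(AVG(age_days), 2)=33.6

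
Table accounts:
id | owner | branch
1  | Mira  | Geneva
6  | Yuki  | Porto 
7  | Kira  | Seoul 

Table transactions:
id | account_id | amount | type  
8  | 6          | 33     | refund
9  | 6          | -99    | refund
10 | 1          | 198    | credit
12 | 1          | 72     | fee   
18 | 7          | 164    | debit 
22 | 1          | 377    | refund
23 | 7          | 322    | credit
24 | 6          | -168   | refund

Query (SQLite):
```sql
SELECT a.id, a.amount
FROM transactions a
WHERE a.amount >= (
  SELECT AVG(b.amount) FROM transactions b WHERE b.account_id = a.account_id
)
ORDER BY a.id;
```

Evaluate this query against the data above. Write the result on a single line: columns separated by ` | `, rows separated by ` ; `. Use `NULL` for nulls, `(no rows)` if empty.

8 | 33 ; 22 | 377 ; 23 | 322

For each transactions row a, compute AVG(amount) over rows sharing a.account_id.
Keep row a if a.amount >= that per-group AVG.
  account_id=1: AVG(amount) = 215.666667
  account_id=6: AVG(amount) = -78.0
  account_id=7: AVG(amount) = 243.0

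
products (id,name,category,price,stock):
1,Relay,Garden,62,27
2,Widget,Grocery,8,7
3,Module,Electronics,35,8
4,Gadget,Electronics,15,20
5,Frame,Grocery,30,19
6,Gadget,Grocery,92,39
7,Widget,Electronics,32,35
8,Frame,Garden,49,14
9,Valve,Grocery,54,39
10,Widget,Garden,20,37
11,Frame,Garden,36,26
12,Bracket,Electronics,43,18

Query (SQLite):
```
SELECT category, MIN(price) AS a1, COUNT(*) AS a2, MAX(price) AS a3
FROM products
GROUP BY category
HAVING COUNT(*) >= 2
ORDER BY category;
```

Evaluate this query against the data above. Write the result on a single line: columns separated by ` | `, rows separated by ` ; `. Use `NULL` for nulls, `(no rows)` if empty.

Electronics | 15 | 4 | 43 ; Garden | 20 | 4 | 62 ; Grocery | 8 | 4 | 92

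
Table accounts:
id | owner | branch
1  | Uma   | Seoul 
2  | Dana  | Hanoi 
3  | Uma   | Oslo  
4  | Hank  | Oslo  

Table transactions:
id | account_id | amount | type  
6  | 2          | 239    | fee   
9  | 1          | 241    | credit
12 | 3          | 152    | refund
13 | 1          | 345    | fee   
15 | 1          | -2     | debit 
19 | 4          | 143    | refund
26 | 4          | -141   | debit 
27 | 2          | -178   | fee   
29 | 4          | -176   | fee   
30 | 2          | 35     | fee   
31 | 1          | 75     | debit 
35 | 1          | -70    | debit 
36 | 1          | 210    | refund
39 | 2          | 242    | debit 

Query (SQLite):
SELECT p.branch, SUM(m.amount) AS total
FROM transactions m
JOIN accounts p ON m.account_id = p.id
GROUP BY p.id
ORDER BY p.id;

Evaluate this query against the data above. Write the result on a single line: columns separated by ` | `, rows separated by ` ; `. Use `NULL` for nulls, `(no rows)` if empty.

Join each transactions row to its accounts via account_id.
Group joined rows by accounts.id; compute SUM(m.amount) per group.
  1: ids {9, 13, 15, 31, 35, 36} → SUM(m.amount)=799
  2: ids {6, 27, 30, 39} → SUM(m.amount)=338
  3: ids {12} → SUM(m.amount)=152
  4: ids {19, 26, 29} → SUM(m.amount)=-174

Seoul | 799 ; Hanoi | 338 ; Oslo | 152 ; Oslo | -174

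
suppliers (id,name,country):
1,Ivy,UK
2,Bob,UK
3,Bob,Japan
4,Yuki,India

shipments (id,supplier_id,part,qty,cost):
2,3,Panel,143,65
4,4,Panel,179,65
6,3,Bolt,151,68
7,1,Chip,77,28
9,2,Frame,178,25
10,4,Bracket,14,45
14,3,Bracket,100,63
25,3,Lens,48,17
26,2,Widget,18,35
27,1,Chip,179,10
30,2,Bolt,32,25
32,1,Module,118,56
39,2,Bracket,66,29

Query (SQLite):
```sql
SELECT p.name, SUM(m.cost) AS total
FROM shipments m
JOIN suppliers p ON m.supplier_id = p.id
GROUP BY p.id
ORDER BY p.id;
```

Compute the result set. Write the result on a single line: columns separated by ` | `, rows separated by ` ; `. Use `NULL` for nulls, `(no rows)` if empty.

Ivy | 94 ; Bob | 114 ; Bob | 213 ; Yuki | 110

Join each shipments row to its suppliers via supplier_id.
Group joined rows by suppliers.id; compute SUM(m.cost) per group.
  1: ids {7, 27, 32} → SUM(m.cost)=94
  2: ids {9, 26, 30, 39} → SUM(m.cost)=114
  3: ids {2, 6, 14, 25} → SUM(m.cost)=213
  4: ids {4, 10} → SUM(m.cost)=110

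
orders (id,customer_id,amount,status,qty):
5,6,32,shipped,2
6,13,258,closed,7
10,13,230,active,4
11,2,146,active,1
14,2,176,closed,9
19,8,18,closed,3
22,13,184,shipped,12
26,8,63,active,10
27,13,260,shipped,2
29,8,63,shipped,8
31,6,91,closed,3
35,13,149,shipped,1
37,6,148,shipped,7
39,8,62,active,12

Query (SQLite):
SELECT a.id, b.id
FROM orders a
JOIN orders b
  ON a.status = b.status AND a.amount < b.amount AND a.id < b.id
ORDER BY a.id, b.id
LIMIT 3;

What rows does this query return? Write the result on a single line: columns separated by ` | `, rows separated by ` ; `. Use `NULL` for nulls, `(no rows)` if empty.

5 | 22 ; 5 | 27 ; 5 | 29

Pairs (a,b) with same status, a.amount < b.amount, a.id < b.id.
status groups: active:{10,11,26,39} closed:{6,14,19,31} shipped:{5,22,27,29,35,37}
Ordered by (a.id, b.id); first 3.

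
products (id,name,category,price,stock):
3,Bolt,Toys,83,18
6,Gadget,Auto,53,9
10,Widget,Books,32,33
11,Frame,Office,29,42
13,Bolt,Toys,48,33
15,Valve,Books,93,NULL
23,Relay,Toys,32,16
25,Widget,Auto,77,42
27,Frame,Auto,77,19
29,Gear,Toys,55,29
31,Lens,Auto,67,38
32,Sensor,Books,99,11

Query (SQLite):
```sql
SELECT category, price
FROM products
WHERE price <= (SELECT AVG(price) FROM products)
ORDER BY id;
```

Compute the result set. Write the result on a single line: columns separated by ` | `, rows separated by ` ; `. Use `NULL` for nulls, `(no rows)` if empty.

Auto | 53 ; Books | 32 ; Office | 29 ; Toys | 48 ; Toys | 32 ; Toys | 55

Scalar subquery: AVG(price) over all products rows = 62.083333 (≈; comparison uses full precision).
Keep rows where price <= that value.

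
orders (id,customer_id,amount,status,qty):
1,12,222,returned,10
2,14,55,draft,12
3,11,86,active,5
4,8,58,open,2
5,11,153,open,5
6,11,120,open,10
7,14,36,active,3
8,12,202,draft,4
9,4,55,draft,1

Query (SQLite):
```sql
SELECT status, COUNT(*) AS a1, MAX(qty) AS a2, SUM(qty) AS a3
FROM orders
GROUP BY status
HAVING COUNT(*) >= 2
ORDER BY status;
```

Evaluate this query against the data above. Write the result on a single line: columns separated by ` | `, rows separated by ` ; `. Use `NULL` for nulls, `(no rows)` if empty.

active | 2 | 5 | 8 ; draft | 3 | 12 | 17 ; open | 3 | 10 | 17

Group orders by status.
Per group compute: COUNT(*), MAX(qty), SUM(qty).
HAVING: drop groups with fewer than 2 rows.
  active: ids {3, 7} → COUNT(*)=2, MAX(qty)=5, SUM(qty)=8
  draft: ids {2, 8, 9} → COUNT(*)=3, MAX(qty)=12, SUM(qty)=17
  open: ids {4, 5, 6} → COUNT(*)=3, MAX(qty)=10, SUM(qty)=17
  returned: ids {1} → COUNT(*)=1, MAX(qty)=10, SUM(qty)=10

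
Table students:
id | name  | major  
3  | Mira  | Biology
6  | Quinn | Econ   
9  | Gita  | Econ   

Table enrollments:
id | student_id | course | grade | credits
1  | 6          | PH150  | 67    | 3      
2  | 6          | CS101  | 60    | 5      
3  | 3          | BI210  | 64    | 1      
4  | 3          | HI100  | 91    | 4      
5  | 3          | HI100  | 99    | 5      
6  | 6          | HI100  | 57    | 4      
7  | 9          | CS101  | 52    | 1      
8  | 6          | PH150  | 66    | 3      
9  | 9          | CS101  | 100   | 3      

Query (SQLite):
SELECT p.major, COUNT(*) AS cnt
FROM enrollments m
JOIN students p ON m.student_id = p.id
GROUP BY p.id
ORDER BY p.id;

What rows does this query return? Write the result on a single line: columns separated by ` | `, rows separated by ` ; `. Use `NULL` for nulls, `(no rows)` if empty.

Biology | 3 ; Econ | 4 ; Econ | 2

Join each enrollments row to its students via student_id.
Group joined rows by students.id; compute COUNT(*) per group.
  3: ids {3, 4, 5} → COUNT(*)=3
  6: ids {1, 2, 6, 8} → COUNT(*)=4
  9: ids {7, 9} → COUNT(*)=2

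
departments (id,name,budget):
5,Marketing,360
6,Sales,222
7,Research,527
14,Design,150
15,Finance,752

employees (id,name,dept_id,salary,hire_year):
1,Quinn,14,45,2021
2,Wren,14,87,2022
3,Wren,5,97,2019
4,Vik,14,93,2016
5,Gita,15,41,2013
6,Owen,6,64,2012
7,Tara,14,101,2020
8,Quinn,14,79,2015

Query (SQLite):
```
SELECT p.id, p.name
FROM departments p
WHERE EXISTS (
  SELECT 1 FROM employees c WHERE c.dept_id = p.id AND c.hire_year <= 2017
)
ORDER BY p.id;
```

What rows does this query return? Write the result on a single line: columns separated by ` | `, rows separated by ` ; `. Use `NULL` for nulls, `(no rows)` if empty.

6 | Sales ; 14 | Design ; 15 | Finance

For each departments row, check whether any employees with matching dept_id has hire_year <= 2017.
Keep rows where that is true.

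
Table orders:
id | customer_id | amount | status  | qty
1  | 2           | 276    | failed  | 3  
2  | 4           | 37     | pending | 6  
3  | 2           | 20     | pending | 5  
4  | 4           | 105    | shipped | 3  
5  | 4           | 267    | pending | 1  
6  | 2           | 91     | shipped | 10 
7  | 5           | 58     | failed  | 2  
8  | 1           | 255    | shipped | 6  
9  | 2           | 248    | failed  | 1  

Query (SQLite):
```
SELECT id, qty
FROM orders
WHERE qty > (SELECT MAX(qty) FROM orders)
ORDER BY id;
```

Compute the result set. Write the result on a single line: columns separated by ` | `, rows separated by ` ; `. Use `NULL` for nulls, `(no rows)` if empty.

Scalar subquery: MAX(qty) over all orders rows = 10.
Keep rows where qty > that value.

(no rows)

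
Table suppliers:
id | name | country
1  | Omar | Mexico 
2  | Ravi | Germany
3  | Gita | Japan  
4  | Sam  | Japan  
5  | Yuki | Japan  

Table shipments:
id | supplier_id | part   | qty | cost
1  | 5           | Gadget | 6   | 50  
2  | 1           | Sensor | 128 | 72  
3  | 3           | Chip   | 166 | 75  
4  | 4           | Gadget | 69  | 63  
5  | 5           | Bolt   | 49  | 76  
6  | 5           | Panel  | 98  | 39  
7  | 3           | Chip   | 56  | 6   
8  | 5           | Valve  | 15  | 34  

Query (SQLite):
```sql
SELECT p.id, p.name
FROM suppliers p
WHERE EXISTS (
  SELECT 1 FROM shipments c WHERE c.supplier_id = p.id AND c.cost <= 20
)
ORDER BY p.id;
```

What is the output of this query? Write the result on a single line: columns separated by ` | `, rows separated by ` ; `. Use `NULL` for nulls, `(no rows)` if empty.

3 | Gita

For each suppliers row, check whether any shipments with matching supplier_id has cost <= 20.
Keep rows where that is true.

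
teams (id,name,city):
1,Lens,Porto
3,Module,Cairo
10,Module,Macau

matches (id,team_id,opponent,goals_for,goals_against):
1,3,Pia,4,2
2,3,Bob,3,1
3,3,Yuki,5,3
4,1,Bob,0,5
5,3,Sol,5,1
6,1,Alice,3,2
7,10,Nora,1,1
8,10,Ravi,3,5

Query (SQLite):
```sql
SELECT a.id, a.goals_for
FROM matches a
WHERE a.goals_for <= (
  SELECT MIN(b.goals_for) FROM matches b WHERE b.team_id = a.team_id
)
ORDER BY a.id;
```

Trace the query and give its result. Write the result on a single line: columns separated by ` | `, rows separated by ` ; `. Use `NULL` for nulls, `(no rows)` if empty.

2 | 3 ; 4 | 0 ; 7 | 1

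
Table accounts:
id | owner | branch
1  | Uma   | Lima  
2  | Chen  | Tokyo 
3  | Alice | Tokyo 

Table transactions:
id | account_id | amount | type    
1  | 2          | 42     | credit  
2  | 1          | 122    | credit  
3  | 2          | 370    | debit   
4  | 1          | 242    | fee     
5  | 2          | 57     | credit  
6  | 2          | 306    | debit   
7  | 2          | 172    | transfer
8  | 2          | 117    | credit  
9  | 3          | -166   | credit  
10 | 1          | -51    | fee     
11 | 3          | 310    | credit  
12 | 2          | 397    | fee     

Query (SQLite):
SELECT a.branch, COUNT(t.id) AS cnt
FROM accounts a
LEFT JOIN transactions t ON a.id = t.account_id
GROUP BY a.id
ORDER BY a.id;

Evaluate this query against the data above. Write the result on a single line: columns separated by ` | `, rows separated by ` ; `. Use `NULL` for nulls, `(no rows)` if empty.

Lima | 3 ; Tokyo | 7 ; Tokyo | 2

LEFT JOIN keeps every accounts row; unmatched ones get NULL for transactions columns.
Group by accounts.id and compute COUNT(t.id). COUNT(col) of an all-NULL group is 0.
  1: ids {2, 4, 10} → COUNT(t.id)=3
  2: ids {1, 3, 5, 6, 7, 8, 12} → COUNT(t.id)=7
  3: ids {9, 11} → COUNT(t.id)=2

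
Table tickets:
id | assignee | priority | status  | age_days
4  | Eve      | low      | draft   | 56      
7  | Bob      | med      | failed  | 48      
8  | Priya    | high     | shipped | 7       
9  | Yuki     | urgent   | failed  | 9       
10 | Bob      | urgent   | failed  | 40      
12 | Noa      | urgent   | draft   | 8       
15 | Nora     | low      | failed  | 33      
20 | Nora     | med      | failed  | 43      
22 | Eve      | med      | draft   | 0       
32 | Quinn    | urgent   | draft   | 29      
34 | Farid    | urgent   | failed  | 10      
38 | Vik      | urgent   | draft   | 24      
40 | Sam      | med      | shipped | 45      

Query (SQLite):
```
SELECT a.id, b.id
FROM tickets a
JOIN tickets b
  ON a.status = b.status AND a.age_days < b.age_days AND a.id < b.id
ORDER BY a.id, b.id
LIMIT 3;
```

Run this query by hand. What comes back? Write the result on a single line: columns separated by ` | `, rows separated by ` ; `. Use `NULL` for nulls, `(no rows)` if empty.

Pairs (a,b) with same status, a.age_days < b.age_days, a.id < b.id.
status groups: draft:{4,12,22,32,38} failed:{7,9,10,15,20,34} shipped:{8,40}
Ordered by (a.id, b.id); first 3.

8 | 40 ; 9 | 10 ; 9 | 15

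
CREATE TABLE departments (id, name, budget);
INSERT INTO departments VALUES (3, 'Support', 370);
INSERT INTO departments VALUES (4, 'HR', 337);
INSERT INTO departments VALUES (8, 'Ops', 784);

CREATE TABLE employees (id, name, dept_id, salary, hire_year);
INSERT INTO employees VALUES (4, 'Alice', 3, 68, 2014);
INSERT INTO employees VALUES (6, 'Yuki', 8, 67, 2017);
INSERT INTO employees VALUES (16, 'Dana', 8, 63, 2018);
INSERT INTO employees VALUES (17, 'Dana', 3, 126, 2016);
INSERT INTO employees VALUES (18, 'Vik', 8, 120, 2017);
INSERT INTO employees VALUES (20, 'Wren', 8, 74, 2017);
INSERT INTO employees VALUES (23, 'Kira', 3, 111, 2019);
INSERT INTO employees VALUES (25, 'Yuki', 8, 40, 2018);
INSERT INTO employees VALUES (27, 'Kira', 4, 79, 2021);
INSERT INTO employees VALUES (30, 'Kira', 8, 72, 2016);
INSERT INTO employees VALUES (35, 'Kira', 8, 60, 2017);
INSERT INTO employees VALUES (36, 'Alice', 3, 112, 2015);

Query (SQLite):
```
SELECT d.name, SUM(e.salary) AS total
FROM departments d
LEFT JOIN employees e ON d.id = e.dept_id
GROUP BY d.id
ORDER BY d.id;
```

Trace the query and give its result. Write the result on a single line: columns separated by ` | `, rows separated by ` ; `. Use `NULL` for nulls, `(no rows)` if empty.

LEFT JOIN keeps every departments row; unmatched ones get NULL for employees columns.
Group by departments.id and compute SUM(e.salary). SUM over an all-NULL group is NULL.
  3: ids {4, 17, 23, 36} → SUM(e.salary)=417
  4: ids {27} → SUM(e.salary)=79
  8: ids {6, 16, 18, 20, 25, 30, 35} → SUM(e.salary)=496

Support | 417 ; HR | 79 ; Ops | 496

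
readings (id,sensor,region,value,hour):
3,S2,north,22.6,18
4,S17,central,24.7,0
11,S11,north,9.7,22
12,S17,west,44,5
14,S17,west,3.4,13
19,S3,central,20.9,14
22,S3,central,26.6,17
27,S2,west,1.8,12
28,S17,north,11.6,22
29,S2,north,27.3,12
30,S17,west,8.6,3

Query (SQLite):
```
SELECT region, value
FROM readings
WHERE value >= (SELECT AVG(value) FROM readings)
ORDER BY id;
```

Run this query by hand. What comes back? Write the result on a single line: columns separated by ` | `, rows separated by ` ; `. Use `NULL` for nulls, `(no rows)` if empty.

Scalar subquery: AVG(value) over all readings rows = 18.290909 (≈; comparison uses full precision).
Keep rows where value >= that value.

north | 22.6 ; central | 24.7 ; west | 44 ; central | 20.9 ; central | 26.6 ; north | 27.3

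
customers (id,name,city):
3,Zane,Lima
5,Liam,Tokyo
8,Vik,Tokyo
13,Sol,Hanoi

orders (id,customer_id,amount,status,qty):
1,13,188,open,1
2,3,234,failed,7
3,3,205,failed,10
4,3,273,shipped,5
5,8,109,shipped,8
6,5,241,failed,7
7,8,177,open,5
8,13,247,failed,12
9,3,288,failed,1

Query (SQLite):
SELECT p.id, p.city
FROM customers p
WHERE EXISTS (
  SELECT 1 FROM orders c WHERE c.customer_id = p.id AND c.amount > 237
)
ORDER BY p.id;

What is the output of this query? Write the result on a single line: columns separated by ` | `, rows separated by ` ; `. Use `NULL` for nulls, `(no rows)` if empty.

3 | Lima ; 5 | Tokyo ; 13 | Hanoi

For each customers row, check whether any orders with matching customer_id has amount > 237.
Keep rows where that is true.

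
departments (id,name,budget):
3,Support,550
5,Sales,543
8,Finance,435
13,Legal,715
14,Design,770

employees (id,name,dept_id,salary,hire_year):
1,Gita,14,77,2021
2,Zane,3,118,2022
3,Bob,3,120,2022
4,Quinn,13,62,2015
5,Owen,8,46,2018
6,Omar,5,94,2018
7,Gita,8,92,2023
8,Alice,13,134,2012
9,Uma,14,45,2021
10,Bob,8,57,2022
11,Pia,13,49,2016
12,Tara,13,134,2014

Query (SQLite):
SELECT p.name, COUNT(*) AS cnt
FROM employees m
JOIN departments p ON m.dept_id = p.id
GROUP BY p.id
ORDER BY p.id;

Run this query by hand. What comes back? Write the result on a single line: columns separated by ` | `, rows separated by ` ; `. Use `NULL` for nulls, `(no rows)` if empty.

Support | 2 ; Sales | 1 ; Finance | 3 ; Legal | 4 ; Design | 2

Join each employees row to its departments via dept_id.
Group joined rows by departments.id; compute COUNT(*) per group.
  3: ids {2, 3} → COUNT(*)=2
  5: ids {6} → COUNT(*)=1
  8: ids {5, 7, 10} → COUNT(*)=3
  13: ids {4, 8, 11, 12} → COUNT(*)=4
  14: ids {1, 9} → COUNT(*)=2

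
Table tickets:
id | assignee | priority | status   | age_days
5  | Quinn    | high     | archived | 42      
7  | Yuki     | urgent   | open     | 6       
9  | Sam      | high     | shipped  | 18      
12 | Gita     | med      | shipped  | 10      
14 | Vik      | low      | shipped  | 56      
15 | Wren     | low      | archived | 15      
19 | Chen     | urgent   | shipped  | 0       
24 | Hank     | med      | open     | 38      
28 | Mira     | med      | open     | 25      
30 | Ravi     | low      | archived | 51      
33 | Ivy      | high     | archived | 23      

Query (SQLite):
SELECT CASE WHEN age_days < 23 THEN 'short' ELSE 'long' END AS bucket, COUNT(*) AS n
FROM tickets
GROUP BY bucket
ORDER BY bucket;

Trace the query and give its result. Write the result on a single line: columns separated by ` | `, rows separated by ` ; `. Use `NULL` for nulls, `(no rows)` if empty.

Bucket rows by age_days < 23 → 'short' else 'long'; count each bucket.

long | 6 ; short | 5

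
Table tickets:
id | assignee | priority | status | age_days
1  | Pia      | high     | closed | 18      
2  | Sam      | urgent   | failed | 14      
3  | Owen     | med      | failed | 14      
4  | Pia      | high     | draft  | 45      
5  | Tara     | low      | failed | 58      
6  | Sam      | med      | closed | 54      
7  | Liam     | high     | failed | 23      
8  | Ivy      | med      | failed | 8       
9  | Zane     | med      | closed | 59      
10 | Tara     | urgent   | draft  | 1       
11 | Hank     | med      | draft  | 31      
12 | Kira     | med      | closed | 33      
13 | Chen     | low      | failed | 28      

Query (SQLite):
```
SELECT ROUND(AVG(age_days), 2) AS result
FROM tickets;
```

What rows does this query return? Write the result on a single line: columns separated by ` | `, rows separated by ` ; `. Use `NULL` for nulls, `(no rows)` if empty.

29.69

All age_days values: [18, 14, 14, 45, 58, 54, 23, 8, 59, 1, 31, 33, 28].
AVG = 386 / 13 (rounded to 2 dp).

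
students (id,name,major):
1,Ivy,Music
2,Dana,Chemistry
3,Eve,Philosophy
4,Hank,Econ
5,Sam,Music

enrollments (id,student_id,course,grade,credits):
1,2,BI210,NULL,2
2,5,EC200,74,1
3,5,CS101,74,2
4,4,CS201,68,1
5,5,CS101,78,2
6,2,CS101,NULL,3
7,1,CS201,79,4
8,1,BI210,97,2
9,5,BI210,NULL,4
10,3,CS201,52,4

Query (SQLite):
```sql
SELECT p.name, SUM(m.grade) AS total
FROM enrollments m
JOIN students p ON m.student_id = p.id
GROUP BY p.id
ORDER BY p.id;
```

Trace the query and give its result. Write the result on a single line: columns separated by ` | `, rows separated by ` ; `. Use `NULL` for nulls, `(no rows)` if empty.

Join each enrollments row to its students via student_id.
Group joined rows by students.id; compute SUM(m.grade) per group.
  1: ids {7, 8} → SUM(m.grade)=176
  2: ids {1, 6} → SUM(m.grade)=NULL
  3: ids {10} → SUM(m.grade)=52
  4: ids {4} → SUM(m.grade)=68
  5: ids {2, 3, 5, 9} → SUM(m.grade)=226

Ivy | 176 ; Dana | NULL ; Eve | 52 ; Hank | 68 ; Sam | 226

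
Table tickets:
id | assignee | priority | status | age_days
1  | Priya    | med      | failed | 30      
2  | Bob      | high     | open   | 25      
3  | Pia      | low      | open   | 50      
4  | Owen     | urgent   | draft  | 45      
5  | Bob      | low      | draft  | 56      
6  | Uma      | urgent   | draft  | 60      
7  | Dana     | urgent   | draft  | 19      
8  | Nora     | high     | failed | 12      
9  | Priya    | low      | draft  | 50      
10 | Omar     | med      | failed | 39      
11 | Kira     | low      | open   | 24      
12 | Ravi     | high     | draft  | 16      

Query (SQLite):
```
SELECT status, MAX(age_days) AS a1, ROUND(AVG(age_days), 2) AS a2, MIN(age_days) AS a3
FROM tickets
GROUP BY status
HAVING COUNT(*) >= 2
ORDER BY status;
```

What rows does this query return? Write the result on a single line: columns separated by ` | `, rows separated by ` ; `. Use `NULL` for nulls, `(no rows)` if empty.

Group tickets by status.
Per group compute: MAX(age_days), ROUND(AVG(age_days), 2), MIN(age_days).
HAVING: drop groups with fewer than 2 rows.
  draft: ids {4, 5, 6, 7, 9, 12} → MAX(age_days)=60, ROUND(AVG(age_days), 2)=41, MIN(age_days)=16
  failed: ids {1, 8, 10} → MAX(age_days)=39, ROUND(AVG(age_days), 2)=27, MIN(age_days)=12
  open: ids {2, 3, 11} → MAX(age_days)=50, ROUND(AVG(age_days), 2)=33, MIN(age_days)=24

draft | 60 | 41 | 16 ; failed | 39 | 27 | 12 ; open | 50 | 33 | 24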